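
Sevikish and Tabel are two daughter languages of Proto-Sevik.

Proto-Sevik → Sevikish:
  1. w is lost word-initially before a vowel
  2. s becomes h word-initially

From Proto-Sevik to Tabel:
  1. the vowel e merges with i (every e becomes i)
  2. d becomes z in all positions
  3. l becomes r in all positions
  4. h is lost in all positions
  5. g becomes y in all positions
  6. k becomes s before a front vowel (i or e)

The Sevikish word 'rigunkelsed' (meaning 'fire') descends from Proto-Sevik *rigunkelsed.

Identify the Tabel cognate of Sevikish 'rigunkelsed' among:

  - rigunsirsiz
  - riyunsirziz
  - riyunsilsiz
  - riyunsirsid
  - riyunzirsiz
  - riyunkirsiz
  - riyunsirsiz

Tabel: start from *rigunkelsed.
  rule 1 (vowel merger): rigunkelsed → rigunkilsid
  rule 2 (unconditioned shift): rigunkilsid → rigunkilsiz
  rule 3 (unconditioned shift): rigunkilsiz → rigunkirsiz
  rule 4: no change — rigunkirsiz
  rule 5 (unconditioned shift): rigunkirsiz → riyunkirsiz
  rule 6 (palatalisation): riyunkirsiz → riyunsirsiz
  ⇒ Tabel riyunsirsiz
The other candidates each miss or misapply at least one Tabel change.

riyunsirsiz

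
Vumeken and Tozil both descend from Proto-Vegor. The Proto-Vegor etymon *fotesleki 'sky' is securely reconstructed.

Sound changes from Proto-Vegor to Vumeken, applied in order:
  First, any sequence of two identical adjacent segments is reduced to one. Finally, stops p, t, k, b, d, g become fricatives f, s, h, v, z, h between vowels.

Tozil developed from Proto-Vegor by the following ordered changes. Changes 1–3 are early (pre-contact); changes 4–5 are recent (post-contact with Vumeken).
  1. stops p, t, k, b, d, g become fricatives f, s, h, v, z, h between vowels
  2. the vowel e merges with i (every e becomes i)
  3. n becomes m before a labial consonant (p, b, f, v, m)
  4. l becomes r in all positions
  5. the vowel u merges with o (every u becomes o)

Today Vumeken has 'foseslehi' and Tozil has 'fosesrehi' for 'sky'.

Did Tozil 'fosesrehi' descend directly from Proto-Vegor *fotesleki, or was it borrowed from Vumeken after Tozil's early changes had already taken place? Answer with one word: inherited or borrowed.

If inherited, *fotesleki would pass through all of Tozil's changes:
Tozil: start from *fotesleki.
  rule 1 (intervocalic lenition): fotesleki → foseslehi
  rule 2 (vowel merger): foseslehi → fosislihi
  rule 3: no change — fosislihi
  rule 4 (unconditioned shift): fosislihi → fosisrihi
  rule 5: no change — fosisrihi
  ⇒ Tozil fosisrihi
If borrowed from Vumeken 'foseslehi' after the early changes, it would undergo only the recent ones:
  rule 4 (unconditioned shift): foseslehi → fosesrehi
  rule 5 (vowel merger): no change (fosesrehi)
  ⇒ as a loan: fosesrehi
Tozil 'fosesrehi' matches the loan outcome 'fosesrehi', not the inherited 'fosisrihi' — it skipped the early Tozil changes, so it was borrowed from Vumeken.

borrowed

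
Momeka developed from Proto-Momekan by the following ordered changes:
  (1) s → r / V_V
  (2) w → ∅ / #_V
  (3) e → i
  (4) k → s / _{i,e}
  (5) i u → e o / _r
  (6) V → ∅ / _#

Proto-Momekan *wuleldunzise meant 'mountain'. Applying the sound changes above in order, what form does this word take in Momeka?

Momeka: *wuleldunzise > wuleldunzire > uleldunzire > ulildunziri > ulildunzeri > ulildunzer  (by rhotacism, glide loss, vowel merger, pre-rhotic lowering, apocope)

ulildunzer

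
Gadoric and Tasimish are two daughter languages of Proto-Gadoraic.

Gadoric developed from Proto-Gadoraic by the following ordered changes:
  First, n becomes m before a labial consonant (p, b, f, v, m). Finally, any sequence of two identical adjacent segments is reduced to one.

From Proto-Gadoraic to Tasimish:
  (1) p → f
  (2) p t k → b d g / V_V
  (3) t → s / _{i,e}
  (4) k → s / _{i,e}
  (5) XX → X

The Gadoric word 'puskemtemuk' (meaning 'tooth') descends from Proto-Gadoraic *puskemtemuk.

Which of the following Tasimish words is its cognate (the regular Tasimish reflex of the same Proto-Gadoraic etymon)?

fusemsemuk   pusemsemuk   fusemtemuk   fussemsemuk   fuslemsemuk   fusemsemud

fusemsemuk

Tasimish: *puskemtemuk
  puskemtemuk → fuskemtemuk   [unconditioned shift]
  fuskemtemuk (rule 2 does not apply)
  fuskemtemuk → fuskemsemuk   [palatalisation]
  fuskemsemuk → fussemsemuk   [palatalisation]
  fussemsemuk → fusemsemuk   [degemination]
  giving Tasimish fusemsemuk.
Among the options, 'fusemsemuk' alone shows every Tasimish change applied in order.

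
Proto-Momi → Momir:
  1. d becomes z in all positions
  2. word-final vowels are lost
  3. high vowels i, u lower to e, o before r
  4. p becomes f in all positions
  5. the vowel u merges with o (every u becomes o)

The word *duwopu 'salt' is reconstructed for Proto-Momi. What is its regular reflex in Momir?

Momir: start from *duwopu.
  rule 1 (unconditioned shift): duwopu → zuwopu
  rule 2 (apocope): zuwopu → zuwop
  rule 3: no change — zuwop
  rule 4 (unconditioned shift): zuwop → zuwof
  rule 5 (vowel merger): zuwof → zowof
  ⇒ Momir zowof

zowof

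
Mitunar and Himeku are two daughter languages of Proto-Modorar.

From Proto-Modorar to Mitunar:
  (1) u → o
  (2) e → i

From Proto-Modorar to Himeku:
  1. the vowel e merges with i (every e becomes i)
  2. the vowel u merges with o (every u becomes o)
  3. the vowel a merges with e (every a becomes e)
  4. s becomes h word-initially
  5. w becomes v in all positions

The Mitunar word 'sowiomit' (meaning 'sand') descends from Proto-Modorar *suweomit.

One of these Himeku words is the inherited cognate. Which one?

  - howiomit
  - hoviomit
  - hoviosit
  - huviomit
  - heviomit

Himeku: *suweomit > suwiomit > sowiomit > howiomit > hoviomit  (by vowel merger, vowel merger, debuccalisation, unconditioned shift)

hoviomit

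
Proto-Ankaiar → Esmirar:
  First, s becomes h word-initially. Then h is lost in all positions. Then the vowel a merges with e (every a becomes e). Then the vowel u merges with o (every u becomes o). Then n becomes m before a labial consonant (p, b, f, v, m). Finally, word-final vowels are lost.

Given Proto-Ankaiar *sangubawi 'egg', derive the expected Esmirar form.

engobew

Esmirar: *sangubawi > hangubawi > angubawi > engubewi > engobewi > engobew  (by debuccalisation, h-loss, vowel merger, vowel merger, apocope)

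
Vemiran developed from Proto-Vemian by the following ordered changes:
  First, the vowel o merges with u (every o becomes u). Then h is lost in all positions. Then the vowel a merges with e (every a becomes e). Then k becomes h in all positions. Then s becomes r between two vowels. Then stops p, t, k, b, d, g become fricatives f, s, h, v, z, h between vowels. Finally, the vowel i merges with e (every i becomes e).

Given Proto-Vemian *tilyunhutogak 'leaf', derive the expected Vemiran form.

telyunusuheh

Vemiran: *tilyunhutogak
  tilyunhutogak → tilyunhutugak   [vowel merger]
  tilyunhutugak → tilyunutugak   [h-loss]
  tilyunutugak → tilyunutugek   [vowel merger]
  tilyunutugek → tilyunutugeh   [unconditioned shift]
  tilyunutugeh (rule 5 does not apply)
  tilyunutugeh → tilyunusuheh   [intervocalic lenition]
  tilyunusuheh → telyunusuheh   [vowel merger]
  giving Vemiran telyunusuheh.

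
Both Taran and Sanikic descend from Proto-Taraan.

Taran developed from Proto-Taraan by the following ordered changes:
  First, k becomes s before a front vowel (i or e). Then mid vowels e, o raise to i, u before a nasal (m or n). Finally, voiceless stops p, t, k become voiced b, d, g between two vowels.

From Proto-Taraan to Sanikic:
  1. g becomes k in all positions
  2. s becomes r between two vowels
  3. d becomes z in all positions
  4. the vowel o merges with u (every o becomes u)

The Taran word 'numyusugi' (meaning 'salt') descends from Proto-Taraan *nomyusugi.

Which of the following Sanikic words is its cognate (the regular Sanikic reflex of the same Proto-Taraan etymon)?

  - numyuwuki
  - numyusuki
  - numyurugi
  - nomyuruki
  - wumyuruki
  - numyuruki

Sanikic: *nomyusugi
  nomyusugi → nomyusuki   [unconditioned shift]
  nomyusuki → nomyuruki   [rhotacism]
  nomyuruki (rule 3 does not apply)
  nomyuruki → numyuruki   [vowel merger]
  giving Sanikic numyuruki.
Among the options, 'numyuruki' alone shows every Sanikic change applied in order.

numyuruki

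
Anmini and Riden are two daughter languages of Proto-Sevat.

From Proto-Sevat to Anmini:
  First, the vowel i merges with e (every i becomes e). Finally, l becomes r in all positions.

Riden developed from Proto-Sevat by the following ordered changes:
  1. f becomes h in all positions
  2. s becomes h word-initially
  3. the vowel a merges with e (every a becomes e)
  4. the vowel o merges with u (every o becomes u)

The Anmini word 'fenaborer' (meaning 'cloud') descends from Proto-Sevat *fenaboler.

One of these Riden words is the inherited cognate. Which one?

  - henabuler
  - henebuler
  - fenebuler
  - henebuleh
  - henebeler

Riden: start from *fenaboler.
  rule 1 (unconditioned shift): fenaboler → henaboler
  rule 2: no change — henaboler
  rule 3 (vowel merger): henaboler → heneboler
  rule 4 (vowel merger): heneboler → henebuler
  ⇒ Riden henebuler
Only 'henebuler' matches the regular Riden development of *fenaboler.

henebuler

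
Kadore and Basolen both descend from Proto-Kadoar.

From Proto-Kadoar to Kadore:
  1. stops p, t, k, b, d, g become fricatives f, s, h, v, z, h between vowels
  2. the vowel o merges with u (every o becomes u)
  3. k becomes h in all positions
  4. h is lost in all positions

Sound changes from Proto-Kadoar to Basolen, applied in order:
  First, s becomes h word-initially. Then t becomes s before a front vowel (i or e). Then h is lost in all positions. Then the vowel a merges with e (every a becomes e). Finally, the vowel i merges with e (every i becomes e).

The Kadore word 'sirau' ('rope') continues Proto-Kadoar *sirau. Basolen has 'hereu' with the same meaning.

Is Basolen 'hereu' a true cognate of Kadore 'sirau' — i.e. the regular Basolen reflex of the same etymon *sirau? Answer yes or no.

no

Derive the expected Basolen reflex of *sirau:
Basolen: *sirau
  sirau → hirau   [debuccalisation]
  hirau (rule 2 does not apply)
  hirau → irau   [h-loss]
  irau → ireu   [vowel merger]
  ireu → ereu   [vowel merger]
  giving Basolen ereu.
The regular Basolen reflex would be 'ereu', but the attested form is 'hereu'. The correspondence is irregular, so they are not cognates (the Basolen form has a different source).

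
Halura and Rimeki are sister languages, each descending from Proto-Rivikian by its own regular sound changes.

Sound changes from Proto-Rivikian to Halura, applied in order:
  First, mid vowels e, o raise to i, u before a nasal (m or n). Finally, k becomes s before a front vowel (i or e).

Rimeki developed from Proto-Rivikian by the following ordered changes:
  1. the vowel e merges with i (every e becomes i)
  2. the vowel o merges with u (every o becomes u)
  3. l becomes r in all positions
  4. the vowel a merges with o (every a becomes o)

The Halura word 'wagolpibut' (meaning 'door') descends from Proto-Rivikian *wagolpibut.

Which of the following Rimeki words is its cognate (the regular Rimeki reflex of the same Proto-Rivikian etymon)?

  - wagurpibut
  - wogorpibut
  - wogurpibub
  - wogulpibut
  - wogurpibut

Rimeki: *wagolpibut
  wagolpibut (rule 1 does not apply)
  wagolpibut → wagulpibut   [vowel merger]
  wagulpibut → wagurpibut   [unconditioned shift]
  wagurpibut → wogurpibut   [vowel merger]
  giving Rimeki wogurpibut.
Only 'wogurpibut' matches the regular Rimeki development of *wagolpibut.

wogurpibut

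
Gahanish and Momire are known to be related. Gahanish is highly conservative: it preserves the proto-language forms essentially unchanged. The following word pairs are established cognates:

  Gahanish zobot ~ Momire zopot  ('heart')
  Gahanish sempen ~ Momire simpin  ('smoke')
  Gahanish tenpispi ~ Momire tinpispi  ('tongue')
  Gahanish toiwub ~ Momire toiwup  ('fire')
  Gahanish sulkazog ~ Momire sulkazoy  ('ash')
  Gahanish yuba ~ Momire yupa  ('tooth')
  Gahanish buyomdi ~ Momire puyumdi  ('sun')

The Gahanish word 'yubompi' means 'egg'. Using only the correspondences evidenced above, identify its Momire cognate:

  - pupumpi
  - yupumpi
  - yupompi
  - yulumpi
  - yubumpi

yupumpi

zobot ~ zopot — Gahanish b corresponds to Momire p between vowels (before a back vowel).
buyomdi ~ puyumdi — Gahanish o corresponds to Momire u after a consonant, before a nasal.
Applying these to Gahanish 'yubompi':
  yubompi → yupompi   (b→p between vowels (before a back vowel))
  yupompi → yupumpi   (o→u after a consonant, before a nasal)
So the Momire cognate is 'yupumpi'.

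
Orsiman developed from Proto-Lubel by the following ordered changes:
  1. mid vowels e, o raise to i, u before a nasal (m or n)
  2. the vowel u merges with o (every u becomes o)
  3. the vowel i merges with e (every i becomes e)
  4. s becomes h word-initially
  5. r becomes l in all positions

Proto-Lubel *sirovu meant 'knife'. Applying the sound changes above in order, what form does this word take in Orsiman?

Orsiman: start from *sirovu.
  rule 1: no change — sirovu
  rule 2 (vowel merger): sirovu → sirovo
  rule 3 (vowel merger): sirovo → serovo
  rule 4 (debuccalisation): serovo → herovo
  rule 5 (unconditioned shift): herovo → helovo
  ⇒ Orsiman helovo

helovo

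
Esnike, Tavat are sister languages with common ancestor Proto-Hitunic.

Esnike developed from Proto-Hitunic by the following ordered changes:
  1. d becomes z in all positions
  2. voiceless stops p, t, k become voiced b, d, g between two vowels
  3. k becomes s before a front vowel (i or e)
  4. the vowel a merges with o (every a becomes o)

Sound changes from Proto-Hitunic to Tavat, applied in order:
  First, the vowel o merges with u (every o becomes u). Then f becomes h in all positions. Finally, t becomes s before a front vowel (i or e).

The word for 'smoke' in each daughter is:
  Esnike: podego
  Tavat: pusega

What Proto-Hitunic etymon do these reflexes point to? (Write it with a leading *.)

*potega

Position 3: Esnike has d, Tavat has s. In Esnike, d can only continue *t, so the proto-segment is *t.
Position 6: Esnike has o, Tavat has a. Tavat preserves a here (none of its changes turn any other segment into a), so the proto-segment is *a.
Position 2: Esnike has o, Tavat has u. Taking the neighbouring segments as reconstructed: Esnike o could go back to *a or *o; Tavat u could go back to *o or *u — the one source consistent with every daughter is *o.
The remaining positions agree across the daughters. Check the candidate against every language:
Esnike: *potega > podega > podego  (by intervocalic voicing, vowel merger)
Tavat: *potega > putega > pusega  (by vowel merger, palatalisation)
Only *potega yields all of Esnike podego, Tavat pusega.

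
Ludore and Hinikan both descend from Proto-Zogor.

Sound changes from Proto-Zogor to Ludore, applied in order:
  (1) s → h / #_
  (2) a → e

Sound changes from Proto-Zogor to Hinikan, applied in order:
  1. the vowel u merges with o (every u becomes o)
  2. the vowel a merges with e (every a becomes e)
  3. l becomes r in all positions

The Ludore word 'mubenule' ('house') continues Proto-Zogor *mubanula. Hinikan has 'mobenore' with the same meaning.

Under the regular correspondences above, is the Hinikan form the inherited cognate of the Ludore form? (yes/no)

Derive the expected Hinikan reflex of *mubanula:
Hinikan: start from *mubanula.
  rule 1 (vowel merger): mubanula → mobanola
  rule 2 (vowel merger): mobanola → mobenole
  rule 3 (unconditioned shift): mobenole → mobenore
  ⇒ Hinikan mobenore
Hinikan 'mobenore' matches the regular reflex exactly, so the pair is cognate.

yes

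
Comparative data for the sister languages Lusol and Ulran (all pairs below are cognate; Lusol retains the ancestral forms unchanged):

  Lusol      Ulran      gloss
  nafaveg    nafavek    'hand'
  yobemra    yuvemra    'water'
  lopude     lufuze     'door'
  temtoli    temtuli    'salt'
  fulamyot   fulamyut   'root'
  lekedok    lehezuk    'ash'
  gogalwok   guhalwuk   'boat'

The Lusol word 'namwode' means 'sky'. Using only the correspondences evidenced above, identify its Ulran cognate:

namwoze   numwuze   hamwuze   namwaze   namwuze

namwuze

temtoli ~ temtuli, fulamyot ~ fulamyut — Lusol o corresponds to Ulran u after a consonant, before a consonant other than r, m, n, p, b, f, v.
lopude ~ lufuze — Lusol d corresponds to Ulran z between vowels (before a front vowel).
Applying these to Lusol 'namwode':
  namwode → namwude   (o→u after a consonant, before a consonant other than r, m, n, p, b, f, v)
  namwude → namwuze   (d→z between vowels (before a front vowel))
So the Ulran cognate is 'namwuze'.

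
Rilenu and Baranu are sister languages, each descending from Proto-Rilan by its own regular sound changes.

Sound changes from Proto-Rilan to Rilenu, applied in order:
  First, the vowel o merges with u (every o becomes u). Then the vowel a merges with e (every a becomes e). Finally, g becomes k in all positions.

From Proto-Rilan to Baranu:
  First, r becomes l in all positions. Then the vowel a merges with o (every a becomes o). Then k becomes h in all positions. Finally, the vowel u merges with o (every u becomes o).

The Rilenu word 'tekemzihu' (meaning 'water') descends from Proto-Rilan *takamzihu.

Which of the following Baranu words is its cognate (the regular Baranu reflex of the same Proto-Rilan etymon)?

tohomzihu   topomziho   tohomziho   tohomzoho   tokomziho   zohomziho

Baranu: start from *takamzihu.
  rule 1: no change — takamzihu
  rule 2 (vowel merger): takamzihu → tokomzihu
  rule 3 (unconditioned shift): tokomzihu → tohomzihu
  rule 4 (vowel merger): tohomzihu → tohomziho
  ⇒ Baranu tohomziho
Only 'tohomziho' matches the regular Baranu development of *takamzihu.

tohomziho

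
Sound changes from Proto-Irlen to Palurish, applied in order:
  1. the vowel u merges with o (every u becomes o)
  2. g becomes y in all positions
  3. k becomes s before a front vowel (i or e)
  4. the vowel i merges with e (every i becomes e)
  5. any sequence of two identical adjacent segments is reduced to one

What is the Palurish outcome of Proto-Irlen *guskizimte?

yosezemte

Palurish: start from *guskizimte.
  rule 1 (vowel merger): guskizimte → goskizimte
  rule 2 (unconditioned shift): goskizimte → yoskizimte
  rule 3 (palatalisation): yoskizimte → yossizimte
  rule 4 (vowel merger): yossizimte → yossezemte
  rule 5 (degemination): yossezemte → yosezemte
  ⇒ Palurish yosezemte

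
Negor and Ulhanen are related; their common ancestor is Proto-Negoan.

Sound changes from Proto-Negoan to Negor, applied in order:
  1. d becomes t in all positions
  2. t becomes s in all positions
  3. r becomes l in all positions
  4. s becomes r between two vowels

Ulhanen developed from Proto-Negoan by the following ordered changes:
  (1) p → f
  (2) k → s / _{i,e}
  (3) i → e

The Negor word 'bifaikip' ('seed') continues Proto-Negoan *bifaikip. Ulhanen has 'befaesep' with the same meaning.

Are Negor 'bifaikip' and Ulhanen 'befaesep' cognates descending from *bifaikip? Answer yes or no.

no

Derive the expected Ulhanen reflex of *bifaikip:
Ulhanen: *bifaikip > bifaikif > bifaisif > befaesef  (by unconditioned shift, palatalisation, vowel merger)
The regular Ulhanen reflex would be 'befaesef', but the attested form is 'befaesep'. The correspondence is irregular, so they are not cognates (the Ulhanen form has a different source).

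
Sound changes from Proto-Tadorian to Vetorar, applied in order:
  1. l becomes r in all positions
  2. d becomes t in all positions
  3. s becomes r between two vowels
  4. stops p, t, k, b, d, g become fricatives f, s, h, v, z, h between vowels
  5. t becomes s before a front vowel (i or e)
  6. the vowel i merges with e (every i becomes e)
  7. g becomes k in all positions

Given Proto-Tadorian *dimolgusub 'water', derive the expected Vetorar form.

Vetorar: *dimolgusub > dimorgusub > timorgusub > timorgurub > simorgurub > semorgurub > semorkurub  (by unconditioned shift, unconditioned shift, rhotacism, palatalisation, vowel merger, unconditioned shift)

semorkurub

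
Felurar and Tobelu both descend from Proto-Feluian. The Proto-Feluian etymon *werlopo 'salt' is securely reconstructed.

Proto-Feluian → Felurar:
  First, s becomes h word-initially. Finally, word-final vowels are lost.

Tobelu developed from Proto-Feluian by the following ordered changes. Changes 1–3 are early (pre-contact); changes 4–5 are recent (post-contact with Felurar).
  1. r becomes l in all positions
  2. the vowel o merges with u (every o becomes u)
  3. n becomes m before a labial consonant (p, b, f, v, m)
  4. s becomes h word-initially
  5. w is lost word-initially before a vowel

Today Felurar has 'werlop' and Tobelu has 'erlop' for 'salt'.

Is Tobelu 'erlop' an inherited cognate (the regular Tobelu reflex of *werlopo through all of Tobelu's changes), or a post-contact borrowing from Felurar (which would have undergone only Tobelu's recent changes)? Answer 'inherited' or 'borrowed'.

borrowed

If inherited, *werlopo would pass through all of Tobelu's changes:
Tobelu: start from *werlopo.
  rule 1 (unconditioned shift): werlopo → wellopo
  rule 2 (vowel merger): wellopo → wellupu
  rule 3: no change — wellupu
  rule 4: no change — wellupu
  rule 5 (glide loss): wellupu → ellupu
  ⇒ Tobelu ellupu
If borrowed from Felurar 'werlop' after the early changes, it would undergo only the recent ones:
  rule 4 (debuccalisation): no change (werlop)
  rule 5 (glide loss): werlop → erlop
  ⇒ as a loan: erlop
Tobelu 'erlop' matches the loan outcome 'erlop', not the inherited 'ellupu' — it skipped the early Tobelu changes, so it was borrowed from Felurar.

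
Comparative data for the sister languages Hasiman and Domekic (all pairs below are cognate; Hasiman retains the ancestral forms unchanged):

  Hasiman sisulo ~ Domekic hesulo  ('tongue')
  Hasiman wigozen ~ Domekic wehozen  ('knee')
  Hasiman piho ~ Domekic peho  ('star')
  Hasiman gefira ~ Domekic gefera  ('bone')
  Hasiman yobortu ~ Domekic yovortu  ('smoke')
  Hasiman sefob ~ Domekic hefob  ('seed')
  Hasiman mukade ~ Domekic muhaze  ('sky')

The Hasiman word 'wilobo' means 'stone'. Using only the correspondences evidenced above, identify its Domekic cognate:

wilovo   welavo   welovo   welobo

sisulo ~ hesulo, wigozen ~ wehozen — Hasiman i corresponds to Domekic e after a consonant, before a consonant other than r, m, n, p, b, f, v.
yobortu ~ yovortu — Hasiman b corresponds to Domekic v between vowels (before a back vowel).
Applying these to Hasiman 'wilobo':
  wilobo → welobo   (i→e after a consonant, before a consonant other than r, m, n, p, b, f, v)
  welobo → welovo   (b→v between vowels (before a back vowel))
So the Domekic cognate is 'welovo'.

welovo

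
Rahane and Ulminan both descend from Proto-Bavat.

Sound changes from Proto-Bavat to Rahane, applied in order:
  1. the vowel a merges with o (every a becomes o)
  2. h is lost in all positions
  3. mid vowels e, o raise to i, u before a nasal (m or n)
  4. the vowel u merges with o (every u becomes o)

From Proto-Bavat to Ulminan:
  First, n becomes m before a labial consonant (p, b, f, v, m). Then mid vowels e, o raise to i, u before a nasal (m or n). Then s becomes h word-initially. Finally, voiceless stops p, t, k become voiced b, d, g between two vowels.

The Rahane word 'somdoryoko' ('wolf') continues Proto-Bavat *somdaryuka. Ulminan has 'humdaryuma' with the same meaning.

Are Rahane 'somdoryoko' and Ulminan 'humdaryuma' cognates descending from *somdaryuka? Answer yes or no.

Derive the expected Ulminan reflex of *somdaryuka:
Ulminan: start from *somdaryuka.
  rule 1: no change — somdaryuka
  rule 2 (pre-nasal raising): somdaryuka → sumdaryuka
  rule 3 (debuccalisation): sumdaryuka → humdaryuka
  rule 4 (intervocalic voicing): humdaryuka → humdaryuga
  ⇒ Ulminan humdaryuga
The regular Ulminan reflex would be 'humdaryuga', but the attested form is 'humdaryuma'. The correspondence is irregular, so they are not cognates (the Ulminan form has a different source).

no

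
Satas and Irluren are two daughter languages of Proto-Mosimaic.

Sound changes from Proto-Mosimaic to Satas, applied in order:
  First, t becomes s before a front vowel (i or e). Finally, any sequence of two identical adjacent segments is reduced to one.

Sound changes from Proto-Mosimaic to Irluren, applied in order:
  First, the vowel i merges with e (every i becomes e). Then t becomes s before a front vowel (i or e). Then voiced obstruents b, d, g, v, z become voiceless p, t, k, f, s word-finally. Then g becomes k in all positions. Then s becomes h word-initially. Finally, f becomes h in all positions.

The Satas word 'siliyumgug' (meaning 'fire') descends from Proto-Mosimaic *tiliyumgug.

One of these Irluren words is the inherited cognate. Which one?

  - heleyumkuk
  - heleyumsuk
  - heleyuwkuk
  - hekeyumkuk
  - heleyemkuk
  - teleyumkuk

Irluren: *tiliyumgug > teleyumgug > seleyumgug > seleyumguk > seleyumkuk > heleyumkuk  (by vowel merger, palatalisation, final devoicing, unconditioned shift, debuccalisation)
Only 'heleyumkuk' matches the regular Irluren development of *tiliyumgug.

heleyumkuk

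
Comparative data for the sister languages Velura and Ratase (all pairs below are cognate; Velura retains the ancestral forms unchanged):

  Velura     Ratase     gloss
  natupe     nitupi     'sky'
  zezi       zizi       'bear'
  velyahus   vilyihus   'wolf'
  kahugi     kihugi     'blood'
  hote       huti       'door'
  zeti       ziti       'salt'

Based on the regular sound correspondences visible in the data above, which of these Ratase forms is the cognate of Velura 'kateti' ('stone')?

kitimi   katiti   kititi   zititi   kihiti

kititi

natupe ~ nitupi, velyahus ~ vilyihus — Velura a corresponds to Ratase i after a consonant, before a consonant other than r, m, n, p, b, f, v.
zezi ~ zizi, velyahus ~ vilyihus — Velura e corresponds to Ratase i after a consonant, before a consonant other than r, m, n, p, b, f, v.
Applying these to Velura 'kateti':
  kateti → kiteti   (a→i after a consonant, before a consonant other than r, m, n, p, b, f, v)
  kiteti → kititi   (e→i after a consonant, before a consonant other than r, m, n, p, b, f, v)
So the Ratase cognate is 'kititi'.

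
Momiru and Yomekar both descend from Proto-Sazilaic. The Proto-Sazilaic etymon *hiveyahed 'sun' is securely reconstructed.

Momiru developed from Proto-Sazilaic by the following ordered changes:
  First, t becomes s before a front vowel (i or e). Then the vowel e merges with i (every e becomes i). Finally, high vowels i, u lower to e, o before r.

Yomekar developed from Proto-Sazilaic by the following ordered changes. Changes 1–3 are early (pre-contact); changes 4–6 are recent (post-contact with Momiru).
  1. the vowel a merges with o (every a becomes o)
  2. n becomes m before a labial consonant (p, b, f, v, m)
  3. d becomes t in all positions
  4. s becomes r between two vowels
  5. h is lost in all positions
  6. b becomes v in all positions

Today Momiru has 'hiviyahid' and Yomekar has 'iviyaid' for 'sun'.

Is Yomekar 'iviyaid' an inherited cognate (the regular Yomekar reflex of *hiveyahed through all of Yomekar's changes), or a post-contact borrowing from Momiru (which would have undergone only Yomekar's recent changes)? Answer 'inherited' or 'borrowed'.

borrowed

If inherited, *hiveyahed would pass through all of Yomekar's changes:
Yomekar: start from *hiveyahed.
  rule 1 (vowel merger): hiveyahed → hiveyohed
  rule 2: no change — hiveyohed
  rule 3 (unconditioned shift): hiveyohed → hiveyohet
  rule 4: no change — hiveyohet
  rule 5 (h-loss): hiveyohet → iveyoet
  rule 6: no change — iveyoet
  ⇒ Yomekar iveyoet
If borrowed from Momiru 'hiviyahid' after the early changes, it would undergo only the recent ones:
  rule 4 (rhotacism): no change (hiviyahid)
  rule 5 (h-loss): hiviyahid → iviyaid
  rule 6 (unconditioned shift): no change (iviyaid)
  ⇒ as a loan: iviyaid
Yomekar 'iviyaid' matches the loan outcome 'iviyaid', not the inherited 'iveyoet' — it skipped the early Yomekar changes, so it was borrowed from Momiru.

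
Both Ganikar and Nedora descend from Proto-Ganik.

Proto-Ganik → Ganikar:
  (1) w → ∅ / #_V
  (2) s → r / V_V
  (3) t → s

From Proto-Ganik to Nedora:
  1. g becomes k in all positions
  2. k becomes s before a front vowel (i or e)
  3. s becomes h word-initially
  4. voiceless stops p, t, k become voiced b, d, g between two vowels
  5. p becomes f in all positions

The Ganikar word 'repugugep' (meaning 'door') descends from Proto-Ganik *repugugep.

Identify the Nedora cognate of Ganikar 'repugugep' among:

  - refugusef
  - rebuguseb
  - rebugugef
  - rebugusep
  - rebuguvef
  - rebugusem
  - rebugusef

Nedora: *repugugep > repukukep > repukusep > rebugusep > rebugusef  (by unconditioned shift, palatalisation, intervocalic voicing, unconditioned shift)

rebugusef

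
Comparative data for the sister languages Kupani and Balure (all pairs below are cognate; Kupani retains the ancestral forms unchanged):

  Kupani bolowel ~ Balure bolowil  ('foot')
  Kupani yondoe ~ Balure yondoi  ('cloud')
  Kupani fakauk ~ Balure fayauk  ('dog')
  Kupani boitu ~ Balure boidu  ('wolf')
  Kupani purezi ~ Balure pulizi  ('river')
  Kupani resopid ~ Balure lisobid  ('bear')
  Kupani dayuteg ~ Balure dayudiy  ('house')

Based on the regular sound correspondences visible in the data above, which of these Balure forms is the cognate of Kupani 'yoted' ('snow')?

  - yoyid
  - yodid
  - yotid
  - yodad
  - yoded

yodid

dayuteg ~ dayudiy — Kupani t corresponds to Balure d between vowels (before a front vowel).
bolowel ~ bolowil, purezi ~ pulizi — Kupani e corresponds to Balure i after a consonant, before a consonant other than r, m, n, p, b, f, v.
Applying these to Kupani 'yoted':
  yoted → yoded   (t→d between vowels (before a front vowel))
  yoded → yodid   (e→i after a consonant, before a consonant other than r, m, n, p, b, f, v)
So the Balure cognate is 'yodid'.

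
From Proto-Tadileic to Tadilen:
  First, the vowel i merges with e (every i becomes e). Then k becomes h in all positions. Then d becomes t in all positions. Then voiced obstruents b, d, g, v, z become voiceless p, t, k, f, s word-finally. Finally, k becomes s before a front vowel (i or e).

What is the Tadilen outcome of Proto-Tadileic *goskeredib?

gosheretep

Tadilen: *goskeredib
  goskeredib → goskeredeb   [vowel merger]
  goskeredeb → gosheredeb   [unconditioned shift]
  gosheredeb → goshereteb   [unconditioned shift]
  goshereteb → gosheretep   [final devoicing]
  gosheretep (rule 5 does not apply)
  giving Tadilen gosheretep.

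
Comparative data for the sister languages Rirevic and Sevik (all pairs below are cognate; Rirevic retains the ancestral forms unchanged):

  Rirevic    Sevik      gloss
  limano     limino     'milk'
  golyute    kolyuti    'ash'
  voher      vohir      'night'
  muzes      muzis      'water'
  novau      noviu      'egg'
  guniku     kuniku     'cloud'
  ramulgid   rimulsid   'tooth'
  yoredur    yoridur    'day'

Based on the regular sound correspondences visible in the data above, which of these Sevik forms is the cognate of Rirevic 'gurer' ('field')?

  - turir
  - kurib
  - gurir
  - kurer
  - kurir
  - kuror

guniku ~ kuniku — Rirevic g corresponds to Sevik k word-initially before a back vowel.
voher ~ vohir — Rirevic e corresponds to Sevik i after a consonant, before r.
Applying these to Rirevic 'gurer':
  gurer → kurer   (g→k word-initially before a back vowel)
  kurer → kurir   (e→i after a consonant, before r)
So the Sevik cognate is 'kurir'.

kurir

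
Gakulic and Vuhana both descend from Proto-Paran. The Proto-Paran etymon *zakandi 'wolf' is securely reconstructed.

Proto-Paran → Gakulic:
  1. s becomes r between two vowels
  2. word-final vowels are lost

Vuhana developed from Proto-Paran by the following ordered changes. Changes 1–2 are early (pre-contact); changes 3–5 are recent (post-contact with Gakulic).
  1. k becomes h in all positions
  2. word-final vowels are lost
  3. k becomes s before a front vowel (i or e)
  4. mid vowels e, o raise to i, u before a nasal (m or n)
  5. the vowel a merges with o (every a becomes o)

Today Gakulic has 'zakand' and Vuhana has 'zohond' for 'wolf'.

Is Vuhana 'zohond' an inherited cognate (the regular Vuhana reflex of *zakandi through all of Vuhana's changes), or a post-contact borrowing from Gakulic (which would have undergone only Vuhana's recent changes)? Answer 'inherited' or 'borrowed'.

If inherited, *zakandi would pass through all of Vuhana's changes:
Vuhana: start from *zakandi.
  rule 1 (unconditioned shift): zakandi → zahandi
  rule 2 (apocope): zahandi → zahand
  rule 3: no change — zahand
  rule 4: no change — zahand
  rule 5 (vowel merger): zahand → zohond
  ⇒ Vuhana zohond
If borrowed from Gakulic 'zakand' after the early changes, it would undergo only the recent ones:
  rule 3 (palatalisation): no change (zakand)
  rule 4 (pre-nasal raising): no change (zakand)
  rule 5 (vowel merger): zakand → zokond
  ⇒ as a loan: zokond
Vuhana 'zohond' matches the inherited outcome exactly, so it is an inherited cognate, not a loan.

inherited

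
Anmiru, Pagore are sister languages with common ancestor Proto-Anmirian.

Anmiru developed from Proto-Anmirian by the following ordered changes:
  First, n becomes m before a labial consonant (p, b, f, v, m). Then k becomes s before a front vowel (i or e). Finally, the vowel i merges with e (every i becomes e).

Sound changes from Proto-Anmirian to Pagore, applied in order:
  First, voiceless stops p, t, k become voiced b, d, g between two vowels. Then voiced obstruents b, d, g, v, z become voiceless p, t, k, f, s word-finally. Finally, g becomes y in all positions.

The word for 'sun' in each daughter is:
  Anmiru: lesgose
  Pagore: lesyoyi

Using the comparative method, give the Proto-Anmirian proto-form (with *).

*lesgoki

Position 4: Anmiru has g, Pagore has y. Anmiru preserves g here (none of its changes turn any other segment into g), so the proto-segment is *g.
Position 7: Anmiru has e, Pagore has i. Pagore preserves i here (none of its changes turn any other segment into i), so the proto-segment is *i.
Position 6: Anmiru has s, Pagore has y. Taking the neighbouring segments as reconstructed: Anmiru s could go back to *k or *s; Pagore y could go back to *k or *g or *y — the one source consistent with every daughter is *k.
The remaining positions agree across the daughters. Check the candidate against every language:
Anmiru: start from *lesgoki.
  rule 1: no change — lesgoki
  rule 2 (palatalisation): lesgoki → lesgosi
  rule 3 (vowel merger): lesgosi → lesgose
  ⇒ Anmiru lesgose
Pagore: *lesgoki > lesgogi > lesyoyi  (by intervocalic voicing, unconditioned shift)
*lesgoki is the unique common source.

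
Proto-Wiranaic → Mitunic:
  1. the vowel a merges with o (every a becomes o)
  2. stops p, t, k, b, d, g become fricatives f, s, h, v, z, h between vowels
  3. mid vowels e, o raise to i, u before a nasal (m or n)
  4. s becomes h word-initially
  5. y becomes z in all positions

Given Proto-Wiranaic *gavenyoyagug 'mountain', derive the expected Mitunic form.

Mitunic: *gavenyoyagug
  gavenyoyagug → govenyoyogug   [vowel merger]
  govenyoyogug → govenyoyohug   [intervocalic lenition]
  govenyoyohug → govinyoyohug   [pre-nasal raising]
  govinyoyohug (rule 4 does not apply)
  govinyoyohug → govinzozohug   [unconditioned shift]
  giving Mitunic govinzozohug.

govinzozohug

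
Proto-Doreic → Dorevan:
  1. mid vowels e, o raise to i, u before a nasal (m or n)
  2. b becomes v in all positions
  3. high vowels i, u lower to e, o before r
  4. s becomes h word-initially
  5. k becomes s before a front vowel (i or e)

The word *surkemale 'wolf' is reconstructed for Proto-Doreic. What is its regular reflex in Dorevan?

horsimale

Dorevan: *surkemale
  surkemale → surkimale   [pre-nasal raising]
  surkimale (rule 2 does not apply)
  surkimale → sorkimale   [pre-rhotic lowering]
  sorkimale → horkimale   [debuccalisation]
  horkimale → horsimale   [palatalisation]
  giving Dorevan horsimale.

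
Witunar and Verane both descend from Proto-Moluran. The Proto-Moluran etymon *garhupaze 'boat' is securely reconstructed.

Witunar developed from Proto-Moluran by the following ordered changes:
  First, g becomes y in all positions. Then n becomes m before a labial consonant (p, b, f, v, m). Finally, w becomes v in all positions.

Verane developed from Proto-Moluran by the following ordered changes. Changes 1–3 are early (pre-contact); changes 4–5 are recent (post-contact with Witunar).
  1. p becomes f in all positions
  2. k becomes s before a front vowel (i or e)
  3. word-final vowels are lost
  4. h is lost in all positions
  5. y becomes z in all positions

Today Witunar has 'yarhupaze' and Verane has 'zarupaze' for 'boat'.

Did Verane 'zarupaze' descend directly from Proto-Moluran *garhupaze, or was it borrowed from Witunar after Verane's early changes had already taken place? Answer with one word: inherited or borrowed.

If inherited, *garhupaze would pass through all of Verane's changes:
Verane: *garhupaze
  garhupaze → garhufaze   [unconditioned shift]
  garhufaze (rule 2 does not apply)
  garhufaze → garhufaz   [apocope]
  garhufaz → garufaz   [h-loss]
  garufaz (rule 5 does not apply)
  giving Verane garufaz.
If borrowed from Witunar 'yarhupaze' after the early changes, it would undergo only the recent ones:
  rule 4 (h-loss): yarhupaze → yarupaze
  rule 5 (unconditioned shift): yarupaze → zarupaze
  ⇒ as a loan: zarupaze
Verane 'zarupaze' matches the loan outcome 'zarupaze', not the inherited 'garufaz' — it skipped the early Verane changes, so it was borrowed from Witunar.

borrowed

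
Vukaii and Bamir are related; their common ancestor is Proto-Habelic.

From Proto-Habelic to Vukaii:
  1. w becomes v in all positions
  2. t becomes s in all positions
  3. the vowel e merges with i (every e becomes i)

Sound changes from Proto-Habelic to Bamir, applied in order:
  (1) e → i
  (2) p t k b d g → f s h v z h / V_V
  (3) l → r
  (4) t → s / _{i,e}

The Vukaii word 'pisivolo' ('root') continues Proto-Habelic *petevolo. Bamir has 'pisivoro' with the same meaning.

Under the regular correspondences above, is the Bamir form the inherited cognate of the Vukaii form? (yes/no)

yes

Derive the expected Bamir reflex of *petevolo:
Bamir: start from *petevolo.
  rule 1 (vowel merger): petevolo → pitivolo
  rule 2 (intervocalic lenition): pitivolo → pisivolo
  rule 3 (unconditioned shift): pisivolo → pisivoro
  rule 4: no change — pisivoro
  ⇒ Bamir pisivoro
Bamir 'pisivoro' matches the regular reflex exactly, so the pair is cognate.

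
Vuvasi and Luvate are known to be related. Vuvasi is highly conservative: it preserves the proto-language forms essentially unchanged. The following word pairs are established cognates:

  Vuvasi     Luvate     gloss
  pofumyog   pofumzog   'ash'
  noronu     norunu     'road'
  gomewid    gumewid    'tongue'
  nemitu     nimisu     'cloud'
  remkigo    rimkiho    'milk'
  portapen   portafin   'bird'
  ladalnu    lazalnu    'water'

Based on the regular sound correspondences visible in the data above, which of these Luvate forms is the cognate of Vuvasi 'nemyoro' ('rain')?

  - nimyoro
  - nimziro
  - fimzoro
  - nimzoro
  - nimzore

nimzoro

nemitu ~ nimisu, remkigo ~ rimkiho — Vuvasi e corresponds to Luvate i after a consonant, before a nasal.
pofumyog ~ pofumzog — Vuvasi y corresponds to Luvate z after a consonant, before a back vowel.
Applying these to Vuvasi 'nemyoro':
  nemyoro → nimyoro   (e→i after a consonant, before a nasal)
  nimyoro → nimzoro   (y→z after a consonant, before a back vowel)
So the Luvate cognate is 'nimzoro'.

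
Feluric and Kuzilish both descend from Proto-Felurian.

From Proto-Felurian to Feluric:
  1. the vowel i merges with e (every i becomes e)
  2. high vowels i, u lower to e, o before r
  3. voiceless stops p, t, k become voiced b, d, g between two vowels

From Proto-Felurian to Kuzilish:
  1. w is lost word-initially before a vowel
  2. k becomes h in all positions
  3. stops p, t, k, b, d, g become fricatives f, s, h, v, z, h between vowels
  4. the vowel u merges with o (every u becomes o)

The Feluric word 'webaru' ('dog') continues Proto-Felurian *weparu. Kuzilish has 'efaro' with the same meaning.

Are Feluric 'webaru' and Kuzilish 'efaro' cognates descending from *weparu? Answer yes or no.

yes

Derive the expected Kuzilish reflex of *weparu:
Kuzilish: start from *weparu.
  rule 1 (glide loss): weparu → eparu
  rule 2: no change — eparu
  rule 3 (intervocalic lenition): eparu → efaru
  rule 4 (vowel merger): efaru → efaro
  ⇒ Kuzilish efaro
Kuzilish 'efaro' matches the regular reflex exactly, so the pair is cognate.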